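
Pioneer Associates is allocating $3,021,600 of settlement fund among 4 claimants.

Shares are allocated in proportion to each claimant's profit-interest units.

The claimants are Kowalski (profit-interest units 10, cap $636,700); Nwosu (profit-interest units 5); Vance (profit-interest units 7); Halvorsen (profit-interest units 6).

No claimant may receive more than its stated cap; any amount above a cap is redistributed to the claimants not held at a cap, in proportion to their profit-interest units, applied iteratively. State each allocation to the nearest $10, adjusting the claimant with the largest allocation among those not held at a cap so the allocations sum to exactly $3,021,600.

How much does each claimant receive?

Kowalski: $636,700 · Nwosu: $662,470 · Vance: $927,460 · Halvorsen: $794,970

Total profit-interest units = 28.
Pro-rata shares before constraints: Kowalski 1,079,142.86; Nwosu 539,571.43; Vance 755,400.00; Halvorsen 647,485.71.
Held at cap: Kowalski ($636,700); remaining pool $2,384,900 reallocated over remaining profit-interest units 18.
Shares after redistribution: Nwosu 662,472.22 → $662,470; Vance 927,461.11 → $927,460; Halvorsen 794,966.67 → $794,970.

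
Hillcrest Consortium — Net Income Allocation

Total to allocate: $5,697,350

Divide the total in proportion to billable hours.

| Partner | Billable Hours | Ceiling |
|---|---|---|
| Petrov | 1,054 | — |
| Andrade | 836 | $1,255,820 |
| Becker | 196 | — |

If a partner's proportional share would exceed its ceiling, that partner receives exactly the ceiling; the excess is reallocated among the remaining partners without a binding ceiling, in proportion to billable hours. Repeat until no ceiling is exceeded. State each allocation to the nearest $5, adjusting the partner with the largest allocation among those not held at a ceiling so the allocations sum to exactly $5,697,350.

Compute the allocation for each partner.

Petrov: $3,745,100; Andrade: $1,255,820; Becker: $696,430

Billable hours total: 2,086.
Pro-rata shares before constraints: Petrov 2,878,718.55; Andrade 2,283,309.97; Becker 535,321.48.
Cap binds for Andrade ($1,255,820); residual $4,441,530 reallocated over remaining billable hours 1,250.
Shares after redistribution: Petrov 3,745,098.10 → $3,745,100; Becker 696,431.90 → $696,430.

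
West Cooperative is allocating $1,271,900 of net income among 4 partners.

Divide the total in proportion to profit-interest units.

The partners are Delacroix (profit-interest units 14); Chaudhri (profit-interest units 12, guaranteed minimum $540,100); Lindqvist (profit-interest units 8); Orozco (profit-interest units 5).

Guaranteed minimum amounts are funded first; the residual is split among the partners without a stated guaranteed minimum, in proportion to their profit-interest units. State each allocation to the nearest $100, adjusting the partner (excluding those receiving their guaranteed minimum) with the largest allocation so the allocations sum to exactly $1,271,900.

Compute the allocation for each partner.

Guaranteed amounts: Chaudhri $540,100. Residual $731,800.
Residual split over remaining profit-interest units 27: Delacroix 379,451.85 → $379,500; Lindqvist 216,829.63 → $216,800; Orozco 135,518.52 → $135,500.

Delacroix: $379,500 | Chaudhri: $540,100 | Lindqvist: $216,800 | Orozco: $135,500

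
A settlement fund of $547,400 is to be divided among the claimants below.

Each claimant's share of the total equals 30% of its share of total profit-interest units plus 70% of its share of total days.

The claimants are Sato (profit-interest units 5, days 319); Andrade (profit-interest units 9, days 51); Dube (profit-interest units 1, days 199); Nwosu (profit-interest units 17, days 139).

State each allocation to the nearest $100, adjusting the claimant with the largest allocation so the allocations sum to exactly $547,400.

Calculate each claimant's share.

Profit-interest units total 32; days total 708.
Blended shares (30% profit-interest units + 70% days): Sato 0.3623; Andrade 0.1348; Dube 0.2061; Nwosu 0.2968.
Raw shares: Sato 198,306.86; Andrade 73,788.82; Dube 112,833.60; Nwosu 162,470.72.
Rounded to nearest $100: Sato $198,300; Andrade $73,800; Dube $112,800; Nwosu $162,500. Sum = $547,400.
Rounded total matches; no reconciliation needed.

Sato: $198,300 | Andrade: $73,800 | Dube: $112,800 | Nwosu: $162,500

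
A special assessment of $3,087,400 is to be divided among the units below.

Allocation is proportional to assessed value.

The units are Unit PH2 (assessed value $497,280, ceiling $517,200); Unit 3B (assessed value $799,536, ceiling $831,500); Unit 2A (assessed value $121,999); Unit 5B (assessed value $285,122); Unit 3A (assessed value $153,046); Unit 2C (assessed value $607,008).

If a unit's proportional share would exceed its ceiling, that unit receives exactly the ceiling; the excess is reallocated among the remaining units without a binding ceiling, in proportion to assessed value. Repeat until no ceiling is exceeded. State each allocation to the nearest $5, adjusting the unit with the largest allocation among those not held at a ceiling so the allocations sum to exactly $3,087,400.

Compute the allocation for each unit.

Sum of assessed value: 2,463,991.
Unconstrained shares: Unit PH2 623,095.73; Unit 3B 1,001,824.86; Unit 2A 152,865.70; Unit 5B 357,260.10; Unit 3A 191,767.84; Unit 2C 760,585.77.
Cap binds for Unit PH2 ($517,200), Unit 3B ($831,500); remaining pool $1,738,700 reallocated over remaining assessed value 1,167,175.
Redistributed shares: Unit 2A 181,737.67 → $181,740; Unit 5B 424,736.33 → $424,735; Unit 3A 227,987.30 → $227,985; Unit 2C 904,238.70 → $904,240.

Unit PH2: $517,200; Unit 3B: $831,500; Unit 2A: $181,740; Unit 5B: $424,735; Unit 3A: $227,985; Unit 2C: $904,240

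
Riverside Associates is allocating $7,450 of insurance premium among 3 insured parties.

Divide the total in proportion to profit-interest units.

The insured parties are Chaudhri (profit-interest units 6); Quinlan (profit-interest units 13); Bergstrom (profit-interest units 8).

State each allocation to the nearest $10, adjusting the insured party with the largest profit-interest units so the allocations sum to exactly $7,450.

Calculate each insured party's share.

Total profit-interest units = 27.
Proportional shares: Chaudhri 6/27 × $7,450 = 1,655.56; Quinlan 13/27 × $7,450 = 3,587.04; Bergstrom 8/27 × $7,450 = 2,207.41.
Rounded to nearest $10: Chaudhri $1,660; Quinlan $3,590; Bergstrom $2,210. Sum = $7,460.
Difference $7,450 − $7,460 = −$10 applied to largest profit-interest units (Quinlan): Quinlan becomes $3,580.

Chaudhri: $1,660; Quinlan: $3,580; Bergstrom: $2,210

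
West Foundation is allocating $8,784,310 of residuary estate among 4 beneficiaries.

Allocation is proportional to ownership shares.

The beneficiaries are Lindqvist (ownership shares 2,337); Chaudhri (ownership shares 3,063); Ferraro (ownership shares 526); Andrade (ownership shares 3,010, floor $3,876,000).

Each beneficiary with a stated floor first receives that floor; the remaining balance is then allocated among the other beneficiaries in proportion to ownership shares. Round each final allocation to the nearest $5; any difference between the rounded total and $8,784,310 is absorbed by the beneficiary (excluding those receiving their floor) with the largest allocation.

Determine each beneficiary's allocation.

Lindqvist: $1,935,660; Chaudhri: $2,536,980; Ferraro: $435,670; Andrade: $3,876,000

Guaranteed amounts: Andrade $3,876,000. Balance $4,908,310.
Balance split over remaining ownership shares 5,926: Lindqvist 1,935,659.88 → $1,935,660; Chaudhri 2,536,981.70 → $2,536,980; Ferraro 435,668.42 → $435,670.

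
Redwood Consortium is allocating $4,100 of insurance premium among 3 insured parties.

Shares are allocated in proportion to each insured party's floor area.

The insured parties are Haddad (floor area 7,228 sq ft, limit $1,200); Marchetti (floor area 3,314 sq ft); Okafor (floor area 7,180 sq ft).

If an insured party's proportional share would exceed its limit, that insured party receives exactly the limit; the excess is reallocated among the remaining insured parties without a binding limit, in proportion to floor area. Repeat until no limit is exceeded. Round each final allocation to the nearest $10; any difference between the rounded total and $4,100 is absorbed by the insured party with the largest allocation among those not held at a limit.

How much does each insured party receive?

Haddad: $1,200 · Marchetti: $920 · Okafor: $1,980

Floor area total: 17,722.
Pro-rata shares before constraints: Haddad 1,672.20; Marchetti 766.70; Okafor 1,661.10.
Cap binds for Haddad ($1,200); remaining pool $2,900 reallocated over remaining floor area 10,494.
Remaining shares: Marchetti 915.82 → $920; Okafor 1,984.18 → $1,980.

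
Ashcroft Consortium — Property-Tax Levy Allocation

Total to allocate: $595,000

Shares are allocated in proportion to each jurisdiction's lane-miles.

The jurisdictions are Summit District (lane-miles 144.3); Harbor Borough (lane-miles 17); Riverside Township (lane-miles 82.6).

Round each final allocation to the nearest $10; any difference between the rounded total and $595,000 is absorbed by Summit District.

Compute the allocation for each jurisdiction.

Sum of lane-miles: 243.9.
Pro-rata amounts: Summit District 144.3/243.9 × $595,000 = 352,023.37; Harbor Borough 17/243.9 × $595,000 = 41,471.91; Riverside Township 82.6/243.9 × $595,000 = 201,504.72.
At nearest $10: Summit District $352,020; Harbor Borough $41,470; Riverside Township $201,500. Sum = $594,990.
Difference $595,000 − $594,990 = +$10 applied to Summit District: Summit District becomes $352,030.

Summit District: $352,030 | Harbor Borough: $41,470 | Riverside Township: $201,500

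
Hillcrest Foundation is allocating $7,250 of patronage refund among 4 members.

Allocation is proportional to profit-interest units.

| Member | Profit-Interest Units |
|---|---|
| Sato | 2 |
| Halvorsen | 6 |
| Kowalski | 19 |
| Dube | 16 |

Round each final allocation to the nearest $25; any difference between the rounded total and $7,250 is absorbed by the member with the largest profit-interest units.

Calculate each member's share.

Combined profit-interest units = 43.
Pro-rata amounts: Sato 2/43 × $7,250 = 337.21; Halvorsen 6/43 × $7,250 = 1,011.63; Kowalski 19/43 × $7,250 = 3,203.49; Dube 16/43 × $7,250 = 2,697.67.
Rounded to nearest $25: Sato $325; Halvorsen $1,000; Kowalski $3,200; Dube $2,700. Sum = $7,225.
Difference $7,250 − $7,225 = +$25 applied to largest profit-interest units (Kowalski): Kowalski becomes $3,225.

Sato: $325 · Halvorsen: $1,000 · Kowalski: $3,225 · Dube: $2,700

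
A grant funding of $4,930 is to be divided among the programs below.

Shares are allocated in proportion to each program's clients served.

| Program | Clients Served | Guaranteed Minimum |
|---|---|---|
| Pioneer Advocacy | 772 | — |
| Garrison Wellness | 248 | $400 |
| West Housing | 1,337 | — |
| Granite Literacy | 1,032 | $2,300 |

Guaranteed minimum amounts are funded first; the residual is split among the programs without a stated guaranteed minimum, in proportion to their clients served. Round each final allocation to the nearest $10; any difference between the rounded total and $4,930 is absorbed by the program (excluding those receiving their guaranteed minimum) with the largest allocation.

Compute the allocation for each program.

Fund the minimums — Garrison Wellness $400; Granite Literacy $2,300. Remaining pool $2,230.
Remaining pool split over remaining clients served 2,109: Pioneer Advocacy 816.29 → $820; West Housing 1,413.71 → $1,410.

Pioneer Advocacy: $820 · Garrison Wellness: $400 · West Housing: $1,410 · Granite Literacy: $2,300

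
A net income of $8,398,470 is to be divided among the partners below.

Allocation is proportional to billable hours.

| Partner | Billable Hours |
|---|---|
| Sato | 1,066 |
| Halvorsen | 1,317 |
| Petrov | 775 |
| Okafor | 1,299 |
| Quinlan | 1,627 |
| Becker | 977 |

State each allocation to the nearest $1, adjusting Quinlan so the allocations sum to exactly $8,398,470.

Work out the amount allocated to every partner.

Total billable hours = 7,061.
Unrounded shares: Sato 1,066/7,061 × $8,398,470 = 1,267,918.00; Halvorsen 1,317/7,061 × $8,398,470 = 1,566,461.55; Petrov 775/7,061 × $8,398,470 = 921,797.80; Okafor 1,299/7,061 × $8,398,470 = 1,545,052.05; Quinlan 1,627/7,061 × $8,398,470 = 1,935,180.67; Becker 977/7,061 × $8,398,470 = 1,162,059.93.
At nearest $1: Sato $1,267,918; Halvorsen $1,566,462; Petrov $921,798; Okafor $1,545,052; Quinlan $1,935,181; Becker $1,162,060. Sum = $8,398,471.
Difference $8,398,470 − $8,398,471 = −$1 applied to Quinlan: Quinlan becomes $1,935,180.

Sato: $1,267,918 · Halvorsen: $1,566,462 · Petrov: $921,798 · Okafor: $1,545,052 · Quinlan: $1,935,180 · Becker: $1,162,060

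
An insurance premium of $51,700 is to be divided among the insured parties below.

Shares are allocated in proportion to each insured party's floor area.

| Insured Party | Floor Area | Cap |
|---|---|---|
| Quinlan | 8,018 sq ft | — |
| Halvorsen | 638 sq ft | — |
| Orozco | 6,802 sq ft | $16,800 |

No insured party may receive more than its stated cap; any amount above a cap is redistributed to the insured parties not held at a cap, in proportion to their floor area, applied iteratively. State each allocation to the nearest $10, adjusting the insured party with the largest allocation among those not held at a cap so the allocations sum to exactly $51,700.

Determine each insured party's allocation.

Quinlan: $32,330 · Halvorsen: $2,570 · Orozco: $16,800

Combined floor area = 15,458.
Proportional shares (ignoring caps): Quinlan 26,816.57; Halvorsen 2,133.82; Orozco 22,749.61.
Cap binds for Orozco ($16,800); balance $34,900 reallocated over remaining floor area 8,656.
Remaining shares: Quinlan 32,327.66 → $32,330; Halvorsen 2,572.34 → $2,570.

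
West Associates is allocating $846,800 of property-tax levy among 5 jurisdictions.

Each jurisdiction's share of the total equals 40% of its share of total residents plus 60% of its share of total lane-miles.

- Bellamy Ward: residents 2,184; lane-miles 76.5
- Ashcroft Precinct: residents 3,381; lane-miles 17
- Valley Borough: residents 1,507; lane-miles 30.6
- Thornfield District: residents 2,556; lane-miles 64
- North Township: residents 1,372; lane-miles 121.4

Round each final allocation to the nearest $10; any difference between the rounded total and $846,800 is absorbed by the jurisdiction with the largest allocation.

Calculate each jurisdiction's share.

Bellamy Ward: $192,830 | Ashcroft Precinct: $132,020 | Valley Borough: $96,640 | Thornfield District: $183,770 | North Township: $241,540

Residents total 11,000; lane-miles total 309.5.
Combined weights (40% residents + 60% lane-miles): Bellamy Ward 0.2277; Ashcroft Precinct 0.1559; Valley Borough 0.1141; Thornfield District 0.2170; North Township 0.2852.
Proportional shares: Bellamy Ward 192,834.90; Ashcroft Precinct 132,017.67; Valley Borough 96,638.07; Thornfield District 183,769.60; North Township 241,539.74.
After rounding ($10): Bellamy Ward $192,830; Ashcroft Precinct $132,020; Valley Borough $96,640; Thornfield District $183,770; North Township $241,540. Sum = $846,800.
Sum already equals the total — no adjustment.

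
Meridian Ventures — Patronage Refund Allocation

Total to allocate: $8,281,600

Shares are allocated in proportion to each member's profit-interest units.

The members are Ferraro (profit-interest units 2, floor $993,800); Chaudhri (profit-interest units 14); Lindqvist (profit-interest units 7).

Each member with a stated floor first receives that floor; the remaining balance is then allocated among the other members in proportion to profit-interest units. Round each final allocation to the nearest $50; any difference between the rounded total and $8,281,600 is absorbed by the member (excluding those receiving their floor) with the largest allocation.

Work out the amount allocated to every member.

Guaranteed amounts: Ferraro $993,800. Residual $7,287,800.
Residual split over remaining profit-interest units 21: Chaudhri 4,858,533.33 → $4,858,550; Lindqvist 2,429,266.67 → $2,429,250.

Ferraro: $993,800 | Chaudhri: $4,858,550 | Lindqvist: $2,429,250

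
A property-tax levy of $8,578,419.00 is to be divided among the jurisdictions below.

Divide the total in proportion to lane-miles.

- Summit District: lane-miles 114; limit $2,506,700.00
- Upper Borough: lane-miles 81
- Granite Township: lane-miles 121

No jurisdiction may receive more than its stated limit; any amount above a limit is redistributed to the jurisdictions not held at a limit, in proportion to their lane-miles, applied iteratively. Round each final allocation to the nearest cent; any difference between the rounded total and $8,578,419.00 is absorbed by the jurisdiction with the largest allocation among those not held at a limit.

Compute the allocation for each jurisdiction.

Summit District: $2,506,700.00 | Upper Borough: $2,434,699.20 | Granite Township: $3,637,019.80

Total lane-miles = 316.
Pro-rata shares before constraints: Summit District 3,094,746.0949; Upper Borough 2,198,898.5411; Granite Township 3,284,774.3639.
Capped: Summit District ($2,506,700.00); remaining pool $6,071,719.00 reallocated over remaining lane-miles 202.
Redistributed shares: Upper Borough 2,434,699.2030 → $2,434,699.20; Granite Township 3,637,019.7970 → $3,637,019.80.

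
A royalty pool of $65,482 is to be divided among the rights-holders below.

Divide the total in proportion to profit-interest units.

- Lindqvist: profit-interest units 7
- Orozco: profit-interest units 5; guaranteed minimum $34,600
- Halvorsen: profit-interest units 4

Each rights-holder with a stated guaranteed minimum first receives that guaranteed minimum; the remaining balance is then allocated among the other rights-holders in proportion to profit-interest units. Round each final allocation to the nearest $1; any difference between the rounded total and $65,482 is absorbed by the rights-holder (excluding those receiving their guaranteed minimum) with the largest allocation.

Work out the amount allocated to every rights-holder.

Lindqvist: $19,652 · Orozco: $34,600 · Halvorsen: $11,230

Fund the minimums — Orozco $34,600. Remaining pool $30,882.
Remaining pool split over remaining profit-interest units 11: Lindqvist 19,652.18 → $19,652; Halvorsen 11,229.82 → $11,230.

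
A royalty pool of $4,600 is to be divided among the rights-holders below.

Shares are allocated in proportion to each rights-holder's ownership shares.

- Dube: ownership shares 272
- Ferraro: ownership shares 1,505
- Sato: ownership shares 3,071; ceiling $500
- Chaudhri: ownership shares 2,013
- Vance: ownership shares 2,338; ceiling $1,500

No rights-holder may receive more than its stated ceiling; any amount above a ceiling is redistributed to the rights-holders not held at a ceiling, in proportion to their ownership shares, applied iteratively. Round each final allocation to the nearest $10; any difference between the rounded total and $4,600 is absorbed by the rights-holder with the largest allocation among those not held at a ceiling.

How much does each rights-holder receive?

Sum of ownership shares: 9,199.
Unconstrained shares: Dube 136.01; Ferraro 752.58; Sato 1,535.67; Chaudhri 1,006.61; Vance 1,169.13.
Held at cap: Sato ($500); balance $4,100 reallocated over remaining ownership shares 6,128.
Held at cap: Vance ($1,500); balance $2,600 reallocated over remaining ownership shares 3,790.
Shares after redistribution: Dube 186.60 → $190; Ferraro 1,032.45 → $1,030; Chaudhri 1,380.95 → $1,380.

Dube: $190; Ferraro: $1,030; Sato: $500; Chaudhri: $1,380; Vance: $1,500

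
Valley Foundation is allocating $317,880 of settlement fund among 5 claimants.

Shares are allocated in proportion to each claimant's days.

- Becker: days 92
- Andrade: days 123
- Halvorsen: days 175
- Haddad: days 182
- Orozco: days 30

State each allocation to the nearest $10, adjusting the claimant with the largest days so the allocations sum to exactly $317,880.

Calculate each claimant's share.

Days total: 92 + 123 + 175 + 182 + 30 = 602.
Pro-rata amounts: Becker 48,579.67; Andrade 64,948.90; Halvorsen 92,406.98; Haddad 96,103.26; Orozco 15,841.20.
At nearest $10: Becker $48,580; Andrade $64,950; Halvorsen $92,410; Haddad $96,100; Orozco $15,840. Sum = $317,880.
Rounded total matches; no reconciliation needed.

Becker: $48,580; Andrade: $64,950; Halvorsen: $92,410; Haddad: $96,100; Orozco: $15,840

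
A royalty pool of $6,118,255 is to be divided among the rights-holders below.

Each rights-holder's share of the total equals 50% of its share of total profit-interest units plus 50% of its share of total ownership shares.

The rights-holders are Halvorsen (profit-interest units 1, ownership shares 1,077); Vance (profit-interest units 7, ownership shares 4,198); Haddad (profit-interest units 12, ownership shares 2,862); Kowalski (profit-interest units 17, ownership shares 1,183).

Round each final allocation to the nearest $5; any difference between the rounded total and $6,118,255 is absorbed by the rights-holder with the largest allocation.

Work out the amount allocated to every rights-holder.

Profit-interest units total 37; ownership shares total 9,320.
Composite weights (50% profit-interest units + 50% ownership shares): Halvorsen 0.0713; Vance 0.3198; Haddad 0.3157; Kowalski 0.2932.
Unrounded shares: Halvorsen 436,185.59; Vance 1,956,674.16; Haddad 1,931,551.06; Kowalski 1,793,844.19.
At nearest $5: Halvorsen $436,185; Vance $1,956,675; Haddad $1,931,550; Kowalski $1,793,845. Sum = $6,118,255.
Rounded total matches; no reconciliation needed.

Halvorsen: $436,185 | Vance: $1,956,675 | Haddad: $1,931,550 | Kowalski: $1,793,845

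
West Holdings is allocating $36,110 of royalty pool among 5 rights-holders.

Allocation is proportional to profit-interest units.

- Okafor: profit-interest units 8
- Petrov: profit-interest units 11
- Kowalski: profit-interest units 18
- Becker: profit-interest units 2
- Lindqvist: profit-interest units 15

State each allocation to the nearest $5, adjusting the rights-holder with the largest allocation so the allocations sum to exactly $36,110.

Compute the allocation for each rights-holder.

Okafor: $5,350; Petrov: $7,355; Kowalski: $12,040; Becker: $1,335; Lindqvist: $10,030

Total profit-interest units = 54.
Pro-rata amounts: Okafor 8/54 × $36,110 = 5,349.63; Petrov 11/54 × $36,110 = 7,355.74; Kowalski 18/54 × $36,110 = 12,036.67; Becker 2/54 × $36,110 = 1,337.41; Lindqvist 15/54 × $36,110 = 10,030.56.
Rounded to nearest $5: Okafor $5,350; Petrov $7,355; Kowalski $12,035; Becker $1,335; Lindqvist $10,030. Sum = $36,105.
Difference $36,110 − $36,105 = +$5 applied to largest allocation (Kowalski): Kowalski becomes $12,040.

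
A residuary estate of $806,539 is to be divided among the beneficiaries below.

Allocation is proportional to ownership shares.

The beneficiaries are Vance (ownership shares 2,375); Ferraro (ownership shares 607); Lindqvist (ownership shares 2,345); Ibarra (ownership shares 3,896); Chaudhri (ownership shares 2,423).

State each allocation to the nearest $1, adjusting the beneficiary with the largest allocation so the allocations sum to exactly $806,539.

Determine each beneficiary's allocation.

Vance: $164,480 | Ferraro: $42,038 | Lindqvist: $162,402 | Ibarra: $269,815 | Chaudhri: $167,804

Total ownership shares = 11,646.
Unrounded shares: Vance 2,375/11,646 × $806,539 = 164,479.66; Ferraro 607/11,646 × $806,539 = 42,037.54; Lindqvist 2,345/11,646 × $806,539 = 162,402.02; Ibarra 3,896/11,646 × $806,539 = 269,815.90; Chaudhri 2,423/11,646 × $806,539 = 167,803.88.
After rounding ($1): Vance $164,480; Ferraro $42,038; Lindqvist $162,402; Ibarra $269,816; Chaudhri $167,804. Sum = $806,540.
Difference $806,539 − $806,540 = −$1 applied to largest allocation (Ibarra): Ibarra becomes $269,815.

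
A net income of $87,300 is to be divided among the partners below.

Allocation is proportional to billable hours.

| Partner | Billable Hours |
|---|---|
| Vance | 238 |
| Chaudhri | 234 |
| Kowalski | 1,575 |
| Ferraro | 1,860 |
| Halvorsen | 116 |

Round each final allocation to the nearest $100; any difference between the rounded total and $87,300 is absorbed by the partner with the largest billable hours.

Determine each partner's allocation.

Vance: $5,200 · Chaudhri: $5,100 · Kowalski: $34,200 · Ferraro: $40,300 · Halvorsen: $2,500

Sum of billable hours: 4,023.
Raw shares: Vance 238/4,023 × $87,300 = 5,164.65; Chaudhri 234/4,023 × $87,300 = 5,077.85; Kowalski 1,575/4,023 × $87,300 = 34,177.85; Ferraro 1,860/4,023 × $87,300 = 40,362.42; Halvorsen 116/4,023 × $87,300 = 2,517.23.
At nearest $100: Vance $5,200; Chaudhri $5,100; Kowalski $34,200; Ferraro $40,400; Halvorsen $2,500. Sum = $87,400.
Difference $87,300 − $87,400 = −$100 applied to largest billable hours (Ferraro): Ferraro becomes $40,300.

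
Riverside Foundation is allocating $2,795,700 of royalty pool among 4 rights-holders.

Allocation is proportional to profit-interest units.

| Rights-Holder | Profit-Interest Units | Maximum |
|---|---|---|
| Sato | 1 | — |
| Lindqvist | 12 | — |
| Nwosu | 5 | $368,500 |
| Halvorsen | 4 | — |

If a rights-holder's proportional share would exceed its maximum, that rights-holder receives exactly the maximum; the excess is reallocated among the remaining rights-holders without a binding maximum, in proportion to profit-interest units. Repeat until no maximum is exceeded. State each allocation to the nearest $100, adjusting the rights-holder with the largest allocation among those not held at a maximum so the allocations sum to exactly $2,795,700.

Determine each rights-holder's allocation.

Profit-interest units total: 22.
Unconstrained shares: Sato 127,077.27; Lindqvist 1,524,927.27; Nwosu 635,386.36; Halvorsen 508,309.09.
Cap binds for Nwosu ($368,500); residual $2,427,200 reallocated over remaining profit-interest units 17.
Redistributed shares: Sato 142,776.47 → $142,800; Lindqvist 1,713,317.65 → $1,713,300; Halvorsen 571,105.88 → $571,100.

Sato: $142,800; Lindqvist: $1,713,300; Nwosu: $368,500; Halvorsen: $571,100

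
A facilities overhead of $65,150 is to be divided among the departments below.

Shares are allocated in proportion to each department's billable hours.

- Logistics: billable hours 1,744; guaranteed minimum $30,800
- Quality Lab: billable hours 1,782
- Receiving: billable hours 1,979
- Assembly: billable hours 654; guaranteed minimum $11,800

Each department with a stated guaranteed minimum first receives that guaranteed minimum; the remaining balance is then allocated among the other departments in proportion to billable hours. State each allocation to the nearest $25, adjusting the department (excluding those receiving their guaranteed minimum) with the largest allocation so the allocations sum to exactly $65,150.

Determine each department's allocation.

Logistics: $30,800; Quality Lab: $10,675; Receiving: $11,875; Assembly: $11,800

Guaranteed amounts: Logistics $30,800; Assembly $11,800. Remaining pool $22,550.
Remaining pool split over remaining billable hours 3,761: Quality Lab 10,684.42 → $10,675; Receiving 11,865.58 → $11,875.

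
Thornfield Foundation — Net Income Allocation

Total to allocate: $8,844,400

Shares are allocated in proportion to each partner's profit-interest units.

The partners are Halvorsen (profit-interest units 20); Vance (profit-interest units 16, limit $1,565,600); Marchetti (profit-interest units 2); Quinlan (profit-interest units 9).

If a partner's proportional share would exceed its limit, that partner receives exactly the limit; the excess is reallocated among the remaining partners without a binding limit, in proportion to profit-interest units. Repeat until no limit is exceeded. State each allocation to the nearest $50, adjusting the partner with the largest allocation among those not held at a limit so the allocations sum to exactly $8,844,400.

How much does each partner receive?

Sum of profit-interest units: 47.
Proportional shares (ignoring caps): Halvorsen 3,763,574.47; Vance 3,010,859.57; Marchetti 376,357.45; Quinlan 1,693,608.51.
Held at cap: Vance ($1,565,600); remaining pool $7,278,800 reallocated over remaining profit-interest units 31.
Shares after redistribution: Halvorsen 4,696,000.00 → $4,696,000; Marchetti 469,600.00 → $469,600; Quinlan 2,113,200.00 → $2,113,200.

Halvorsen: $4,696,000; Vance: $1,565,600; Marchetti: $469,600; Quinlan: $2,113,200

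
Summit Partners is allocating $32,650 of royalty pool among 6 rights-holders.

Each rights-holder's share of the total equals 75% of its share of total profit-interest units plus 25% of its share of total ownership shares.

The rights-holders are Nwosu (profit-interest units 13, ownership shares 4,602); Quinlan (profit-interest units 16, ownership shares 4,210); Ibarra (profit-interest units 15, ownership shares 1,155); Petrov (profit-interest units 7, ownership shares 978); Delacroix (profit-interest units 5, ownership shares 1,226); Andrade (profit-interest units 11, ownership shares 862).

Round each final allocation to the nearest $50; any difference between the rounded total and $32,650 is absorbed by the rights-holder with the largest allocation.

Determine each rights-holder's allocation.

Profit-interest units total 67; ownership shares total 13,033.
Combined weights (75% profit-interest units + 25% ownership shares): Nwosu 0.2338; Quinlan 0.2599; Ibarra 0.1901; Petrov 0.0971; Delacroix 0.0795; Andrade 0.1397.
Raw shares: Nwosu 7,633.51; Quinlan 8,484.46; Ibarra 6,205.65; Petrov 3,170.91; Delacroix 2,595.26; Andrade 4,560.20.
Rounded to nearest $50: Nwosu $7,650; Quinlan $8,500; Ibarra $6,200; Petrov $3,150; Delacroix $2,600; Andrade $4,550. Sum = $32,650.
Sum already equals the total — no adjustment.

Nwosu: $7,650 | Quinlan: $8,500 | Ibarra: $6,200 | Petrov: $3,150 | Delacroix: $2,600 | Andrade: $4,550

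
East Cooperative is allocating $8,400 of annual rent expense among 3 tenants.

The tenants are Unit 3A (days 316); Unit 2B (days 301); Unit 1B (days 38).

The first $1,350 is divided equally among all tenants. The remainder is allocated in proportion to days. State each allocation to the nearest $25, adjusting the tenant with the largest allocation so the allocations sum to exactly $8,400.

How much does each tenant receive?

Unit 3A: $3,850; Unit 2B: $3,700; Unit 1B: $850

$1,350 shared equally gives $450 per tenant.
Remainder $7,050 by days (total 655): Unit 3A 3,401.22 → $3,400; Unit 2B 3,239.77 → $3,250; Unit 1B 409.01 → $400.
Totals: Unit 3A $450 + $3,400 = $3,850; Unit 2B $450 + $3,250 = $3,700; Unit 1B $450 + $400 = $850.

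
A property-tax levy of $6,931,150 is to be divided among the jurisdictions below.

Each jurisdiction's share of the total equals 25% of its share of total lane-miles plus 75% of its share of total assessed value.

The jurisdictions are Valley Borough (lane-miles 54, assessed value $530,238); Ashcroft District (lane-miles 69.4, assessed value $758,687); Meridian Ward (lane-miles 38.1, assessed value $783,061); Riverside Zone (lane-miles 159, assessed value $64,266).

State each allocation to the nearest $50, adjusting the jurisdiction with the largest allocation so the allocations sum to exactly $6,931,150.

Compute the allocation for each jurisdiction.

Totals — lane-miles 320.5, assessed value 2,136,252.
Blended shares (25% lane-miles + 75% assessed value): Valley Borough 0.2283; Ashcroft District 0.3205; Meridian Ward 0.3046; Riverside Zone 0.1466.
Pro-rata amounts: Valley Borough 1,582,234.57; Ashcroft District 2,221,403.41; Meridian Ward 2,111,491.32; Riverside Zone 1,016,020.70.
Rounded to nearest $50: Valley Borough $1,582,250; Ashcroft District $2,221,400; Meridian Ward $2,111,500; Riverside Zone $1,016,000. Sum = $6,931,150.
No rounding difference to absorb.

Valley Borough: $1,582,250; Ashcroft District: $2,221,400; Meridian Ward: $2,111,500; Riverside Zone: $1,016,000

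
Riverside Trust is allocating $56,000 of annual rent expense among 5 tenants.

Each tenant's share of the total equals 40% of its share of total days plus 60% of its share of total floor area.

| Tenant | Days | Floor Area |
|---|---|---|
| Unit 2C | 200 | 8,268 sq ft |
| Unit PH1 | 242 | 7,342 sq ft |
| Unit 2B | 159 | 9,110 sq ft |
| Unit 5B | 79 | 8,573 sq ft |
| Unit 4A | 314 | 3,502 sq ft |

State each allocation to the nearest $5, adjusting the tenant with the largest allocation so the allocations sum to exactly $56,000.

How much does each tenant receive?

Unit 2C: $12,055; Unit PH1: $12,160; Unit 2B: $11,900; Unit 5B: $9,610; Unit 4A: $10,275

Days total 994; floor area total 36,795.
Combined weights (40% days + 60% floor area): Unit 2C 0.2153; Unit PH1 0.2171; Unit 2B 0.2125; Unit 5B 0.1716; Unit 4A 0.1835.
Proportional shares: Unit 2C 12,057.11; Unit PH1 12,158.00; Unit 2B 11,902.05; Unit 5B 9,608.87; Unit 4A 10,273.97.
After rounding ($5): Unit 2C $12,055; Unit PH1 $12,160; Unit 2B $11,900; Unit 5B $9,610; Unit 4A $10,275. Sum = $56,000.
Sum already equals the total — no adjustment.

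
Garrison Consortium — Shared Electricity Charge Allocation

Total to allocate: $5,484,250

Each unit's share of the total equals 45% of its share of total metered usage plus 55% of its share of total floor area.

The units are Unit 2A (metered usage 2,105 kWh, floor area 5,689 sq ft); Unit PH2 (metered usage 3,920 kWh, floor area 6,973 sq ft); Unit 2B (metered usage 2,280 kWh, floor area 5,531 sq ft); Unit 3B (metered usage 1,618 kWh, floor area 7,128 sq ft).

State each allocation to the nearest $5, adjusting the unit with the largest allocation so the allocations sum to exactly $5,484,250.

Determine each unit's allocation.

Metered usage total 9,923; floor area total 25,321.
Combined weights (45% metered usage + 55% floor area): Unit 2A 0.2190; Unit PH2 0.3292; Unit 2B 0.2235; Unit 3B 0.2282.
Proportional shares: Unit 2A 1,201,222.88; Unit PH2 1,805,579.94; Unit 2B 1,225,924.90; Unit 3B 1,251,522.28.
After rounding ($5): Unit 2A $1,201,225; Unit PH2 $1,805,580; Unit 2B $1,225,925; Unit 3B $1,251,520. Sum = $5,484,250.
No rounding difference to absorb.

Unit 2A: $1,201,225 · Unit PH2: $1,805,580 · Unit 2B: $1,225,925 · Unit 3B: $1,251,520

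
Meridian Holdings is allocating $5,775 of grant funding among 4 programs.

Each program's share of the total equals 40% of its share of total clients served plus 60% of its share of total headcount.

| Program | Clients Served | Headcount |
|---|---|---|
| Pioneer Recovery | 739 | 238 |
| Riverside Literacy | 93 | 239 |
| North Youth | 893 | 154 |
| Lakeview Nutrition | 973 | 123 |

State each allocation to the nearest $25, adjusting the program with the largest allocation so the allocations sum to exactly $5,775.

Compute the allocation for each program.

Pioneer Recovery: $1,725 · Riverside Literacy: $1,175 · North Youth: $1,475 · Lakeview Nutrition: $1,400

Totals — clients served 2,698, headcount 754.
Blended shares (40% clients served + 60% headcount): Pioneer Recovery 0.2990; Riverside Literacy 0.2040; North Youth 0.2549; Lakeview Nutrition 0.2421.
Pro-rata amounts: Pioneer Recovery 1,726.45; Riverside Literacy 1,177.95; North Youth 1,472.28; Lakeview Nutrition 1,398.32.
Rounded to nearest $25: Pioneer Recovery $1,725; Riverside Literacy $1,175; North Youth $1,475; Lakeview Nutrition $1,400. Sum = $5,775.
Rounded total matches; no reconciliation needed.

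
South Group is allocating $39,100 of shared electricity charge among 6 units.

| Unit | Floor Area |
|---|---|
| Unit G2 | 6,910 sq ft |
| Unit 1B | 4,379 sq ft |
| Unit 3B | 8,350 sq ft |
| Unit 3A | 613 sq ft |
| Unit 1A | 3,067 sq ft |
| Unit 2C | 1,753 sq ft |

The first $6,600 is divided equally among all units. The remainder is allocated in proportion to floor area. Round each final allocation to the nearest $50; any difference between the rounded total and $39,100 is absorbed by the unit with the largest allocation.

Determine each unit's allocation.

First tranche $6,600 split equally: $1,100 each.
Remainder $32,500 by floor area (total 25,072): Unit G2 8,957.20 → $8,950; Unit 1B 5,676.35 → $5,700; Unit 3B 10,823.83 → $10,800; Unit 3A 794.61 → $800; Unit 1A 3,975.65 → $4,000; Unit 2C 2,272.36 → $2,250.
Totals: Unit G2 $1,100 + $8,950 = $10,050; Unit 1B $1,100 + $5,700 = $6,800; Unit 3B $1,100 + $10,800 = $11,900; Unit 3A $1,100 + $800 = $1,900; Unit 1A $1,100 + $4,000 = $5,100; Unit 2C $1,100 + $2,250 = $3,350.

Unit G2: $10,050 · Unit 1B: $6,800 · Unit 3B: $11,900 · Unit 3A: $1,900 · Unit 1A: $5,100 · Unit 2C: $3,350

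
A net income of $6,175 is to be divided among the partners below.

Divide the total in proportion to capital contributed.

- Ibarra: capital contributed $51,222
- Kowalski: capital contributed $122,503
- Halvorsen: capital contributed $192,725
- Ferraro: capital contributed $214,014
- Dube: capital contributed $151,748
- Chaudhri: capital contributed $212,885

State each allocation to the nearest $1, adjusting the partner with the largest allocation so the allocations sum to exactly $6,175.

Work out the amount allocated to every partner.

Ibarra: $335; Kowalski: $800; Halvorsen: $1,259; Ferraro: $1,399; Dube: $991; Chaudhri: $1,391

Total capital contributed = 945,097.
Unrounded shares: Ibarra 51,222/945,097 × $6,175 = 334.67; Kowalski 122,503/945,097 × $6,175 = 800.40; Halvorsen 192,725/945,097 × $6,175 = 1,259.21; Ferraro 214,014/945,097 × $6,175 = 1,398.31; Dube 151,748/945,097 × $6,175 = 991.48; Chaudhri 212,885/945,097 × $6,175 = 1,390.93.
After rounding ($1): Ibarra $335; Kowalski $800; Halvorsen $1,259; Ferraro $1,398; Dube $991; Chaudhri $1,391. Sum = $6,174.
Difference $6,175 − $6,174 = +$1 applied to largest allocation (Ferraro): Ferraro becomes $1,399.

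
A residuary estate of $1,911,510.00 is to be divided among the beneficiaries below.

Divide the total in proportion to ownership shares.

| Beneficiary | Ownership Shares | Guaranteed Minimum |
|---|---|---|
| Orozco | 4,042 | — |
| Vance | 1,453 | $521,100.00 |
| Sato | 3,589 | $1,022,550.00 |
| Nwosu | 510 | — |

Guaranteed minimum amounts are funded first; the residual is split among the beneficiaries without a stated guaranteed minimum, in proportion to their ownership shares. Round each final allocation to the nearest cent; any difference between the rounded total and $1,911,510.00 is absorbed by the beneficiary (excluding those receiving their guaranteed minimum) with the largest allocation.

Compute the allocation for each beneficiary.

Fund the minimums — Vance $521,100.00; Sato $1,022,550.00. Balance $367,860.00.
Balance split over remaining ownership shares 4,552: Orozco 326,645.4569 → $326,645.46; Nwosu 41,214.5431 → $41,214.54.

Orozco: $326,645.46 | Vance: $521,100.00 | Sato: $1,022,550.00 | Nwosu: $41,214.54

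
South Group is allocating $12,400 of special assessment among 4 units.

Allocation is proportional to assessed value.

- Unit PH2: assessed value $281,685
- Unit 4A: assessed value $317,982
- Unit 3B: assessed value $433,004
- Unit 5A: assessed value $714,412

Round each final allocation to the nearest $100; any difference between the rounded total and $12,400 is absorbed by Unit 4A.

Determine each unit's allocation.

Unit PH2: $2,000 · Unit 4A: $2,200 · Unit 3B: $3,100 · Unit 5A: $5,100

Sum of assessed value: 1,747,083.
Unrounded shares: Unit PH2 281,685/1,747,083 × $12,400 = 1,999.27; Unit 4A 317,982/1,747,083 × $12,400 = 2,256.89; Unit 3B 433,004/1,747,083 × $12,400 = 3,073.27; Unit 5A 714,412/1,747,083 × $12,400 = 5,070.57.
After rounding ($100): Unit PH2 $2,000; Unit 4A $2,300; Unit 3B $3,100; Unit 5A $5,100. Sum = $12,500.
Difference $12,400 − $12,500 = −$100 applied to Unit 4A: Unit 4A becomes $2,200.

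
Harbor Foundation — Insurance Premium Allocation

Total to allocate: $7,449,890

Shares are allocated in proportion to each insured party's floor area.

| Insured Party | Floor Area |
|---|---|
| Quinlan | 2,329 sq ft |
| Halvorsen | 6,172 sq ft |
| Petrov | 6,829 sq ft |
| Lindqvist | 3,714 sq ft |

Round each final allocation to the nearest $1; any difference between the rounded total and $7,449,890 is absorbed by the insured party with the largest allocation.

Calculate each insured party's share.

Total floor area = 19,044.
Raw shares: Quinlan 2,329/19,044 × $7,449,890 = 911,089.78; Halvorsen 6,172/19,044 × $7,449,890 = 2,414,446.60; Petrov 6,829/19,044 × $7,449,890 = 2,671,460.77; Lindqvist 3,714/19,044 × $7,449,890 = 1,452,892.85.
At nearest $1: Quinlan $911,090; Halvorsen $2,414,447; Petrov $2,671,461; Lindqvist $1,452,893. Sum = $7,449,891.
Difference $7,449,890 − $7,449,891 = −$1 applied to largest allocation (Petrov): Petrov becomes $2,671,460.

Quinlan: $911,090 | Halvorsen: $2,414,447 | Petrov: $2,671,460 | Lindqvist: $1,452,893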